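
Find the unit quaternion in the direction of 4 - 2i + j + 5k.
0.5898 - 0.2949i + 0.1474j + 0.7372k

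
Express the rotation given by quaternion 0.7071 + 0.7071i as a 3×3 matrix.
[[1, 0, 0], [0, 0, -1], [0, 1, 0]]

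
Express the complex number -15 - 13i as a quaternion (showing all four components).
-15 - 13i + 0j + 0k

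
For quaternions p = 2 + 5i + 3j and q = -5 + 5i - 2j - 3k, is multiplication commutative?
No: pq = -29 - 24i - 4j - 31k ≠ -29 - 6i - 34j + 19k = qp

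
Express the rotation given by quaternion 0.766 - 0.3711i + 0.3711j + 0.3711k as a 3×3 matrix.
[[0.4491, -0.844, 0.2931], [0.2931, 0.4491, 0.844], [-0.844, -0.2931, 0.4491]]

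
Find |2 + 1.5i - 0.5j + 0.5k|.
2.598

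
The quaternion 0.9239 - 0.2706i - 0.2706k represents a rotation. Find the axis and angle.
axis = (-√2/2, 0, -√2/2), θ = π/4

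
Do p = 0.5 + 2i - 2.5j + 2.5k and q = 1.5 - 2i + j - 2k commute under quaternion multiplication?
No: pq = 12.25 + 4.5i - 4.25j - 0.25k ≠ 12.25 - 0.5i - 2.25j + 5.75k = qp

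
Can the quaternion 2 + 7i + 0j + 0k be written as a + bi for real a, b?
Yes. The quaternion 2 + 7i has j- and k-coefficients y = z = 0, so it lies in the complex subalgebra spanned by 1 and i.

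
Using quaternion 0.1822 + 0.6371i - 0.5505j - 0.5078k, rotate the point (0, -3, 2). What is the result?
(-0.146, 1.636, -3.21)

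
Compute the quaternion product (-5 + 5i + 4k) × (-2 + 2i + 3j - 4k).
16 - 32i + 13j + 27k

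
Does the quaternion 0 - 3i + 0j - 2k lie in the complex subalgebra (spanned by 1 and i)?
No. The quaternion -3i - 2k has j-coefficient y = 0 and k-coefficient z = -2, not both zero, so it does not lie in the complex subalgebra spanned by 1 and i.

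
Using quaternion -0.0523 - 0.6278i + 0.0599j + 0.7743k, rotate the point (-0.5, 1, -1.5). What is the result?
(1.577, -0.95, 0.335)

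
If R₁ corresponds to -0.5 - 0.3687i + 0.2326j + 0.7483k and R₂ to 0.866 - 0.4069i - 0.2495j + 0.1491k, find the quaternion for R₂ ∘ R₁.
-0.6366 - 0.3372i + 0.5757j + 0.3868k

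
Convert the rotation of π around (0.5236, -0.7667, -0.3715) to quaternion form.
0.5236i - 0.7667j - 0.3715k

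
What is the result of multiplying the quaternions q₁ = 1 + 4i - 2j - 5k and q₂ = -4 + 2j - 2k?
-10 - 2i + 18j + 26k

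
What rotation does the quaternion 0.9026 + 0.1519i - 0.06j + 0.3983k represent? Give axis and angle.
axis = (0.3529, -0.1394, 0.9252), θ = 51°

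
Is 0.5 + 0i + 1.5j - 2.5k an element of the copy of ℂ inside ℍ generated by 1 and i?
No. The quaternion 0.5 + 1.5j - 2.5k has j-coefficient y = 1.5 and k-coefficient z = -2.5, not both zero, so it does not lie in the complex subalgebra spanned by 1 and i.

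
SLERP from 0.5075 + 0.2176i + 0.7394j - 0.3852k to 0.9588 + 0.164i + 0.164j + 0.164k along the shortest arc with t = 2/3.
0.8922 + 0.2027i + 0.4026j - 0.0282k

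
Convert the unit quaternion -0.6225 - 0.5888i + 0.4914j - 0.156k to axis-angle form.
axis = (-0.7523, 0.6279, -0.1993), θ = 257°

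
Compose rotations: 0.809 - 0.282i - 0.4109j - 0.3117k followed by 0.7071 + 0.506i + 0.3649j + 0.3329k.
0.9684 + 0.233i + 0.0685j - 0.0561k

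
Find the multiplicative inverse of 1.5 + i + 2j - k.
0.1818 - 0.1212i - 0.2424j + 0.1212k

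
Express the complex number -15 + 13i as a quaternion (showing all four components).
-15 + 13i + 0j + 0k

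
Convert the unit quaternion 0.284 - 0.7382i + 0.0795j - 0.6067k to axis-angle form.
axis = (-0.7699, 0.0829, -0.6328), θ = 147°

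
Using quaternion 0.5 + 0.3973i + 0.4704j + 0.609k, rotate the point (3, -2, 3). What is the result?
(2.78, 3.59, -1.175)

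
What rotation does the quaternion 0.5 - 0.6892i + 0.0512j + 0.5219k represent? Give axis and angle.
axis = (-0.7958, 0.0591, 0.6026), θ = 2π/3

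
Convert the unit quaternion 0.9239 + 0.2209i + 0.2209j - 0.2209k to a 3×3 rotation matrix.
[[0.8048, 0.5058, 0.3106], [-0.3106, 0.8048, -0.5058], [-0.5058, 0.3106, 0.8048]]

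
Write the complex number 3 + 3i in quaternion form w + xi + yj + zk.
3 + 3i + 0j + 0k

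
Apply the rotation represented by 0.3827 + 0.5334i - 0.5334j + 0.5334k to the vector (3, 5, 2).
(-4.979, -3.127, 1.852)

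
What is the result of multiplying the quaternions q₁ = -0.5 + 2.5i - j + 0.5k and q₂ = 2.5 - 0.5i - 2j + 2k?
-3 + 5.5i - 6.75j - 5.25k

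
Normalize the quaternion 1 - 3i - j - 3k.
0.2236 - 0.6708i - 0.2236j - 0.6708k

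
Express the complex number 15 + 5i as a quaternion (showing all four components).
15 + 5i + 0j + 0k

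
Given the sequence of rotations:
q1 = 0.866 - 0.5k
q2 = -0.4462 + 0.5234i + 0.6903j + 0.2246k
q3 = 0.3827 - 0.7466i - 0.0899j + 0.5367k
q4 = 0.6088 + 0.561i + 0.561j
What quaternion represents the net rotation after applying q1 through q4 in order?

q2 · q1 = -0.2741 + 0.1081i + 0.8595j + 0.4176k
q3 · q2 · q1 = -0.171 - 0.2528i + 0.7234j - 0.6193k
q4 · q3 · q2 · q1 = -0.3681 - 0.5973i + 0.6919j + 0.1706k
-0.3681 - 0.5973i + 0.6919j + 0.1706k


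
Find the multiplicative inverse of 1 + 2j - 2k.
0.1111 - 0.2222j + 0.2222k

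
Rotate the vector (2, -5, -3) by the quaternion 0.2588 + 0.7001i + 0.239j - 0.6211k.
(-0.814, 5.763, -2.031)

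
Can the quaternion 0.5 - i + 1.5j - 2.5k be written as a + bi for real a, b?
No. The quaternion 0.5 - i + 1.5j - 2.5k has j-coefficient y = 1.5 and k-coefficient z = -2.5, not both zero, so it does not lie in the complex subalgebra spanned by 1 and i.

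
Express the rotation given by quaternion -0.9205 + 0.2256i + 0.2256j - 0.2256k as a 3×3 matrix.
[[0.7964, -0.3135, -0.5171], [0.5171, 0.7964, 0.3135], [0.3135, -0.5171, 0.7964]]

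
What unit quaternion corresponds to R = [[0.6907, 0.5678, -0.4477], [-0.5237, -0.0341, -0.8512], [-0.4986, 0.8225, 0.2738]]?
0.6947 + 0.6023i + 0.0183j - 0.3928k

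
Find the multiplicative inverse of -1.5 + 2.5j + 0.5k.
-0.1714 - 0.2857j - 0.0571k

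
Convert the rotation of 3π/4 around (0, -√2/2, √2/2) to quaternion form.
0.3827 - 0.6533j + 0.6533k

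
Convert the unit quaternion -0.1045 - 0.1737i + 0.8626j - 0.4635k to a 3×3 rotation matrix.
[[-0.9178, -0.3965, -0.0193], [-0.2028, 0.51, -0.8359], [0.3413, -0.7633, -0.5485]]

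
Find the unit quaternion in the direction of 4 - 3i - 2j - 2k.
0.6963 - 0.5222i - 0.3482j - 0.3482k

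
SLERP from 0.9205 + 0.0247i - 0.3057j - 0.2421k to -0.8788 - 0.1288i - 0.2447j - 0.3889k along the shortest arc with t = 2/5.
0.9931 + 0.0736i - 0.0903j + 0.0156k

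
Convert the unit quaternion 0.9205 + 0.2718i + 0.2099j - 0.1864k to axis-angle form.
axis = (0.6956, 0.5372, -0.477), θ = 46°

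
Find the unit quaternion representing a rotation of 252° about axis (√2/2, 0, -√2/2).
-0.5878 + 0.5721i - 0.5721k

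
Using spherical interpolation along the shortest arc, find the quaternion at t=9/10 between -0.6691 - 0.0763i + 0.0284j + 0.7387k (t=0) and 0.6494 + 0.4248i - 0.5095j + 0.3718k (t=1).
-0.7176 - 0.4193i + 0.4941j - 0.2551k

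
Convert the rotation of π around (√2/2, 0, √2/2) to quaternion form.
0.7071i + 0.7071k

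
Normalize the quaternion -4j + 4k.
-0.7071j + 0.7071k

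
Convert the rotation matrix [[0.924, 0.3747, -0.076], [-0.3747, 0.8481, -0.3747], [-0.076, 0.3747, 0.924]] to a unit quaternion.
0.9613 + 0.1949i - 0.1949k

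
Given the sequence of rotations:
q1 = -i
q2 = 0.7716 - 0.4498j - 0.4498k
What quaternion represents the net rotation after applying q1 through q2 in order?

q2 · q1 = -0.7716i + 0.4498j - 0.4498k
-0.7716i + 0.4498j - 0.4498k


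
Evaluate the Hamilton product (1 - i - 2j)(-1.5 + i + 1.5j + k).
2.5 + 0.5i + 5.5j + 1.5k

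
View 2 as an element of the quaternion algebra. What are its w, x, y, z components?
2 + 0i + 0j + 0k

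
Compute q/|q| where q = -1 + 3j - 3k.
-0.2294 + 0.6882j - 0.6882k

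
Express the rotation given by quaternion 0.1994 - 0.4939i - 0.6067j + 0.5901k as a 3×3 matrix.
[[-0.4326, 0.364, -0.8249], [0.8346, -0.1843, -0.5191], [-0.3409, -0.913, -0.224]]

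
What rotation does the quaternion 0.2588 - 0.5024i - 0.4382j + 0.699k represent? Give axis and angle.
axis = (-0.5201, -0.4537, 0.7237), θ = 5π/6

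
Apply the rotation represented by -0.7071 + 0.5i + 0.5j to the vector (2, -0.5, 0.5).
(0.396, 1.104, 1.768)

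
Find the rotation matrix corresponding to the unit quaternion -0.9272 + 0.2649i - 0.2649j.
[[0.8597, -0.1403, 0.4912], [-0.1403, 0.8597, 0.4912], [-0.4912, -0.4912, 0.7193]]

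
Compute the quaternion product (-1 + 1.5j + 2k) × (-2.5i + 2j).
-3 - 1.5i - 7j + 3.75k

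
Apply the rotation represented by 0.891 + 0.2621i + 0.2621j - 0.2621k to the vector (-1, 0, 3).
(0.264, -1.484, 2.78)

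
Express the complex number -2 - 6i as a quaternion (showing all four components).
-2 - 6i + 0j + 0k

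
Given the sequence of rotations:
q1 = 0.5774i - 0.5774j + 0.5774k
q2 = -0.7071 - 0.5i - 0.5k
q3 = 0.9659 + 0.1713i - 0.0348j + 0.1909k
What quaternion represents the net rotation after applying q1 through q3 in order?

q2 · q1 = 0.5774 - 0.697i + 0.4083j - 0.1196k
q3 · q2 · q1 = 0.7141 - 0.6481i + 0.2617j + 0.0404k
0.7141 - 0.6481i + 0.2617j + 0.0404k


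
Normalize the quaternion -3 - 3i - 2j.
-0.6396 - 0.6396i - 0.4264j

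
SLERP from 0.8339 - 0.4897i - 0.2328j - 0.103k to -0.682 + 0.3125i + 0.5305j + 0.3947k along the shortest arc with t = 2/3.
0.7525 - 0.3819i - 0.4418j - 0.3045k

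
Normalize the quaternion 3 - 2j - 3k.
0.6396 - 0.4264j - 0.6396k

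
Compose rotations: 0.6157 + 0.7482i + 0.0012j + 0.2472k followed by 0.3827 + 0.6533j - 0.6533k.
0.3963 + 0.4486i - 0.0861j - 0.7964k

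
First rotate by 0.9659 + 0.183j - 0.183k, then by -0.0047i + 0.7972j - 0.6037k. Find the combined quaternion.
-0.2564 - 0.04i + 0.7692j - 0.584k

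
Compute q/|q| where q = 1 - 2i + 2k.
0.3333 - 0.6667i + 0.6667k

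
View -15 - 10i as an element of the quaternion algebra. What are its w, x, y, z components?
-15 - 10i + 0j + 0k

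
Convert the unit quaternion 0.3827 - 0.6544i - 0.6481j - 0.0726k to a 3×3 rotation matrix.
[[0.1494, 0.9038, -0.401], [0.7927, 0.133, 0.595], [0.5911, -0.4068, -0.6965]]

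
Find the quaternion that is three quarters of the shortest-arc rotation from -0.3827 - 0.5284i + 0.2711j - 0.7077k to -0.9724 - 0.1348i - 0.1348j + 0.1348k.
-0.9509 - 0.2861i - 0.0266j - 0.1151k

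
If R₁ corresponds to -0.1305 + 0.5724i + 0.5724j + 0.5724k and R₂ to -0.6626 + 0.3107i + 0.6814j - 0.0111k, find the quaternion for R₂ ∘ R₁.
-0.4751 - 0.0234i - 0.6524j - 0.59k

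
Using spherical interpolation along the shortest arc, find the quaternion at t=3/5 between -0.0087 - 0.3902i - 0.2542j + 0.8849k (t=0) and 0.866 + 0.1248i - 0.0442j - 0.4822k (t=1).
-0.5967 - 0.2706i - 0.0904j + 0.75k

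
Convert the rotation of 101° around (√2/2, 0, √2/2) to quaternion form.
0.6361 + 0.5456i + 0.5456k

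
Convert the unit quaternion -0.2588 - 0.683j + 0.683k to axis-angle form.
axis = (0, -√2/2, √2/2), θ = 7π/6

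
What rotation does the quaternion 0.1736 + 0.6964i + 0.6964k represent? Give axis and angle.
axis = (√2/2, 0, √2/2), θ = 160°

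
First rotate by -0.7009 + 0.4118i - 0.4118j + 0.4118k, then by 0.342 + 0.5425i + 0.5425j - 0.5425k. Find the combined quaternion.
-0.0163 - 0.2394i - 0.9679j + 0.0743k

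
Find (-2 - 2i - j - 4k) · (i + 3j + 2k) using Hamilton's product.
13 + 8i - 6j - 9k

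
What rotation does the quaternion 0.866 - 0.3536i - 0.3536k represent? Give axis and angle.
axis = (-√2/2, 0, -√2/2), θ = π/3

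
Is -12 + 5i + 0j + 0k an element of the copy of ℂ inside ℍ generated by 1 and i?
Yes. The quaternion -12 + 5i has j- and k-coefficients y = z = 0, so it lies in the complex subalgebra spanned by 1 and i.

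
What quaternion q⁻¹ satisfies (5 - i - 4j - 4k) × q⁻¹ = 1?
0.0862 + 0.0172i + 0.069j + 0.069k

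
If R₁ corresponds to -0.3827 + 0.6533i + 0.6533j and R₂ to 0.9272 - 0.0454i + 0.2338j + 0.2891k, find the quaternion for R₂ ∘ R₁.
-0.4779 + 0.4342i + 0.7051j - 0.293k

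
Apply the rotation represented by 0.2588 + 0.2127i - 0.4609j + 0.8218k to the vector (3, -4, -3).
(-0.174, 5.056, 2.9)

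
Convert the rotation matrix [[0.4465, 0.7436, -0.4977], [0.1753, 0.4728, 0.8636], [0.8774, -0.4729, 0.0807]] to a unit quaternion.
0.7071 - 0.4725i - 0.4862j - 0.2009k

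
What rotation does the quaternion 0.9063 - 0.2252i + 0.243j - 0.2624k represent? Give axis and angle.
axis = (-0.5329, 0.575, -0.6209), θ = 50°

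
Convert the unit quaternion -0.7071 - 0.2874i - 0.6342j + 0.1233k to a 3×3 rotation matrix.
[[0.1652, 0.5389, 0.826], [0.1902, 0.8044, -0.5628], [-0.9678, 0.25, 0.0304]]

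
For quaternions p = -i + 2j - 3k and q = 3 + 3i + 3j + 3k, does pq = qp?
No: pq = 6 + 12i - 18k ≠ 6 - 18i + 12j = qp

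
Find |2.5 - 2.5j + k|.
3.674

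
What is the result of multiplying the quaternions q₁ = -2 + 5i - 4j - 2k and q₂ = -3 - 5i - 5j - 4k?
3 + i + 52j - 31k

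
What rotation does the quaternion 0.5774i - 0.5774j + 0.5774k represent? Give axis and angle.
axis = (√3/3, -√3/3, √3/3), θ = π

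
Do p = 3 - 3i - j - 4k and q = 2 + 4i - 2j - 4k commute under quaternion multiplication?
No: pq = 2i - 36j - 10k ≠ 10i + 20j - 30k = qp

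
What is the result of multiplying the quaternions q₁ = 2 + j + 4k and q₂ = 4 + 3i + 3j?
5 - 6i + 22j + 13k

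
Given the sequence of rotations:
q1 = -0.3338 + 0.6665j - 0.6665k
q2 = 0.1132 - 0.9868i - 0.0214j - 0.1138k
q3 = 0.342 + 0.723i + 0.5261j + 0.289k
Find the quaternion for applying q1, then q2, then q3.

q2 · q1 = -0.0994 + 0.4195i - 0.5751j - 0.6952k
q3 · q2 · q1 = 0.1662 - 0.1279i + 0.3749j - 0.903k
0.1662 - 0.1279i + 0.3749j - 0.903k


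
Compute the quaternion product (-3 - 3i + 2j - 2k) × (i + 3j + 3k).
3 + 9i - 2j - 20k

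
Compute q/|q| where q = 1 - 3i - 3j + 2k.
0.2085 - 0.6255i - 0.6255j + 0.417k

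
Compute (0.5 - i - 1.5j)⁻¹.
0.1429 + 0.2857i + 0.4286j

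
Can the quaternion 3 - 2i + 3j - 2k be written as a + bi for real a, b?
No. The quaternion 3 - 2i + 3j - 2k has j-coefficient y = 3 and k-coefficient z = -2, not both zero, so it does not lie in the complex subalgebra spanned by 1 and i.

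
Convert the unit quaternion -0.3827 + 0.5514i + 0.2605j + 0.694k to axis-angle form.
axis = (0.5968, 0.282, 0.7512), θ = 5π/4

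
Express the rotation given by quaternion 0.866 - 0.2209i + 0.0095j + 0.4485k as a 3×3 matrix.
[[0.5975, -0.781, -0.1817], [0.7726, 0.5001, 0.3911], [-0.2146, -0.3741, 0.9022]]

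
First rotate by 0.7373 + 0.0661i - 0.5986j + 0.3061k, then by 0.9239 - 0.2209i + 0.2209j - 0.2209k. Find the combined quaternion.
0.8956 - 0.1664i - 0.3372j + 0.2376k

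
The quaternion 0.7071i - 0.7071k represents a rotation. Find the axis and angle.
axis = (√2/2, 0, -√2/2), θ = π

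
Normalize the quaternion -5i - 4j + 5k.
-0.6155i - 0.4924j + 0.6155k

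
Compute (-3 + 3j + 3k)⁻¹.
-0.1111 - 0.1111j - 0.1111k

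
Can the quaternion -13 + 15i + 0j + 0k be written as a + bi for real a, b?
Yes. The quaternion -13 + 15i has j- and k-coefficients y = z = 0, so it lies in the complex subalgebra spanned by 1 and i.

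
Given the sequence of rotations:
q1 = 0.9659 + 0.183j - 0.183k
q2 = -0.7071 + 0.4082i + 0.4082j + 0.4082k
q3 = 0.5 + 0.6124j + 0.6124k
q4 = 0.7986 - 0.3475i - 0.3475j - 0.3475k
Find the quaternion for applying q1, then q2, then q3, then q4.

q2 · q1 = -0.683 + 0.2449i + 0.3396j + 0.5984k
q3 · q2 · q1 = -0.9159 + 0.2809i - 0.0985j - 0.269k
q4 · q3 · q2 · q1 = -0.7615 + 0.6019i + 0.0485j + 0.2353k
-0.7615 + 0.6019i + 0.0485j + 0.2353k


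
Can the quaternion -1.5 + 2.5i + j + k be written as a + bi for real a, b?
No. The quaternion -1.5 + 2.5i + j + k has j-coefficient y = 1 and k-coefficient z = 1, not both zero, so it does not lie in the complex subalgebra spanned by 1 and i.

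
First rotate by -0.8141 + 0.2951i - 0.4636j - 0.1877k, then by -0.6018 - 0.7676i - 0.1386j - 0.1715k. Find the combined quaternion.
0.62 + 0.3938i + 0.1971j + 0.6493k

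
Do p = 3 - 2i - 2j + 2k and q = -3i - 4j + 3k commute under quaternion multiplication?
No: pq = -20 - 7i - 12j + 11k ≠ -20 - 11i - 12j + 7k = qp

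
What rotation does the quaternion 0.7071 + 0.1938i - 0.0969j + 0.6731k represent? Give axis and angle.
axis = (0.2741, -0.137, 0.9519), θ = π/2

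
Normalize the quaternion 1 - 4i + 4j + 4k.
0.1429 - 0.5714i + 0.5714j + 0.5714k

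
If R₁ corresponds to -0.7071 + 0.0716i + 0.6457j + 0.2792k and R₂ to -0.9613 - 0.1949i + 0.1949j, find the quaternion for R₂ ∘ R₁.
0.5678 + 0.1234i - 0.7041j - 0.4082k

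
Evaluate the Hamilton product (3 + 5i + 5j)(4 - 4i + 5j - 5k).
7 - 17i + 60j + 30k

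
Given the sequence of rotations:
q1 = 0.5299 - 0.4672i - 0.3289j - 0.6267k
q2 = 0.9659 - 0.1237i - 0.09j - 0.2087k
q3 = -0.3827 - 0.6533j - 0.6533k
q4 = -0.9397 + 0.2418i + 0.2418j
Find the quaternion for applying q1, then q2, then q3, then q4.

q2 · q1 = 0.2936 - 0.5291i - 0.3454j - 0.7173k
q3 · q2 · q1 = -0.8066 + 0.4454i + 0.286j - 0.263k
q4 · q3 · q2 · q1 = 0.5811 - 0.6772i - 0.4002j + 0.2086k
0.5811 - 0.6772i - 0.4002j + 0.2086k


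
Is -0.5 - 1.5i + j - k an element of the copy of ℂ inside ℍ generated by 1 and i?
No. The quaternion -0.5 - 1.5i + j - k has j-coefficient y = 1 and k-coefficient z = -1, not both zero, so it does not lie in the complex subalgebra spanned by 1 and i.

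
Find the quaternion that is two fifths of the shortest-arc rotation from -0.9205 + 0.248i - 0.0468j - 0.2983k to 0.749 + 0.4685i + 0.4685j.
-0.9484 - 0.0487i - 0.2436j - 0.1972k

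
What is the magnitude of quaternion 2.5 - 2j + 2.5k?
4.062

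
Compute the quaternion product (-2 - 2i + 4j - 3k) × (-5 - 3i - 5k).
-11 - 4i - 21j + 37k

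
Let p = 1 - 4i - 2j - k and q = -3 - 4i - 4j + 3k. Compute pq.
-24 - 2i + 18j + 14k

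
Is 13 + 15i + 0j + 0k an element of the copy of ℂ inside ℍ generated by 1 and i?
Yes. The quaternion 13 + 15i has j- and k-coefficients y = z = 0, so it lies in the complex subalgebra spanned by 1 and i.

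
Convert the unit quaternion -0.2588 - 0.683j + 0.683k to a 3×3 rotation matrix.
[[-0.866, 0.3535, 0.3535], [-0.3535, 0.067, -0.933], [-0.3535, -0.933, 0.067]]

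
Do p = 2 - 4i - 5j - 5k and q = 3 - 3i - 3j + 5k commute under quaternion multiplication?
No: pq = 4 - 58i + 14j - 8k ≠ 4 + 22i - 56j - 2k = qp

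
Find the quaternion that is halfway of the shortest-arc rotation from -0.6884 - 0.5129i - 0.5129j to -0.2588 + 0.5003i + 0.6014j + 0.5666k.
-0.2579 - 0.6084i - 0.6691j - 0.3402k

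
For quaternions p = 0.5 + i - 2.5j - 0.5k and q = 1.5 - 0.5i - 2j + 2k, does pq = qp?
No: pq = -2.75 - 4.75i - 6.5j - 3k ≠ -2.75 + 7.25i - 3j + 3.5k = qp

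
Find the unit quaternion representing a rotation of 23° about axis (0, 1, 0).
0.9799 + 0.1994j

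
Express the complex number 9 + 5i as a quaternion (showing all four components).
9 + 5i + 0j + 0k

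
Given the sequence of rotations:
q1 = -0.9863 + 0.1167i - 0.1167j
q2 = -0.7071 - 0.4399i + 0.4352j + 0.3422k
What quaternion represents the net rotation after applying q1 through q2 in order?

q2 · q1 = 0.7995 + 0.3913i - 0.3068j - 0.337k
0.7995 + 0.3913i - 0.3068j - 0.337k


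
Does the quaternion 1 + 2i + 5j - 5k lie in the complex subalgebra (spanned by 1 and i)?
No. The quaternion 1 + 2i + 5j - 5k has j-coefficient y = 5 and k-coefficient z = -5, not both zero, so it does not lie in the complex subalgebra spanned by 1 and i.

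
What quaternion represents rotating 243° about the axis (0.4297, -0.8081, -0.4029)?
-0.5225 + 0.3664i - 0.689j - 0.3435k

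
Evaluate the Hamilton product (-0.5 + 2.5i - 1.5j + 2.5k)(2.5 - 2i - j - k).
4.75 + 11.25i - 5.75j + 1.25k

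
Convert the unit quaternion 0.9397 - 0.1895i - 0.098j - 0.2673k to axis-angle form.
axis = (-0.5541, -0.2866, -0.7816), θ = 40°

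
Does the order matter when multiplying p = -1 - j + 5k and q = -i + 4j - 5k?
Yes: pq = 29 - 14i - 9j + 4k ≠ 29 + 16i + j + 6k = qp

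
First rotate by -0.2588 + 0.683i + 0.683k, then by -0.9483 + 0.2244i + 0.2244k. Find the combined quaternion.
-0.0611 - 0.7058i - 0.7058k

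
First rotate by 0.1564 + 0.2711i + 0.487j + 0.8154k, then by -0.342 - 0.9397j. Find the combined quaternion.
0.4041 - 0.8589i - 0.3135j - 0.0241k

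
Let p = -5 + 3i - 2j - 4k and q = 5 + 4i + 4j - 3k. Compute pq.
-41 + 17i - 37j + 15k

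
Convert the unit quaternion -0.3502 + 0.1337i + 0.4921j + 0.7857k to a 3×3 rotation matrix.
[[-0.719, 0.6819, -0.1346], [-0.4187, -0.2704, 0.8669], [0.5548, 0.6796, 0.4799]]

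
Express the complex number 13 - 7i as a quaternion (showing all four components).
13 - 7i + 0j + 0k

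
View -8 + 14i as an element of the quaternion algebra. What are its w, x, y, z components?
-8 + 14i + 0j + 0k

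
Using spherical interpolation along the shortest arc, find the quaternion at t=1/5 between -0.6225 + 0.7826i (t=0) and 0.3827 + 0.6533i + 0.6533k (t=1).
-0.4547 + 0.8735i + 0.1738k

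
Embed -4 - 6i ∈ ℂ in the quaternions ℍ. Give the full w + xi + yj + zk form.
-4 - 6i + 0j + 0k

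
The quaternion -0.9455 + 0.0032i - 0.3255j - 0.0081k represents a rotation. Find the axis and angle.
axis = (0.0098, -0.9996, -0.0249), θ = 322°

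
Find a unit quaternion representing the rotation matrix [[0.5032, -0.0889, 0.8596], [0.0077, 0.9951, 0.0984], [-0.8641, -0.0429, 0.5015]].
0.866 - 0.0408i + 0.4976j + 0.0279k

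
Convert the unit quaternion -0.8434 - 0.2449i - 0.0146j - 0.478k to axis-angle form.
axis = (-0.4558, -0.0272, -0.8897), θ = 295°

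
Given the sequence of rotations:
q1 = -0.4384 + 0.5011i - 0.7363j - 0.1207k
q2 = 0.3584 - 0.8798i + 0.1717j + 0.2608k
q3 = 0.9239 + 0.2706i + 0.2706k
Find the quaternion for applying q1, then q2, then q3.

q2 · q1 = 0.4416 + 0.7366i - 0.3147j + 0.4042k
q3 · q2 · q1 = 0.0993 + 0.8852i - 0.2008j + 0.4078k
0.0993 + 0.8852i - 0.2008j + 0.4078k


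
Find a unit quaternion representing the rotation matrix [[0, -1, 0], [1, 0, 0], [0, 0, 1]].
0.7071 + 0.7071k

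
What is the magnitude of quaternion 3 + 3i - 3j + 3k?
6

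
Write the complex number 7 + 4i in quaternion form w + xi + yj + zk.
7 + 4i + 0j + 0k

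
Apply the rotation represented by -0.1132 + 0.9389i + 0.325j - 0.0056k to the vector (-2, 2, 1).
(-0.443, -2.54, -1.533)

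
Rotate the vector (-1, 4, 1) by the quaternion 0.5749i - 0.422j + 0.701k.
(-0.796, -2.682, -3.19)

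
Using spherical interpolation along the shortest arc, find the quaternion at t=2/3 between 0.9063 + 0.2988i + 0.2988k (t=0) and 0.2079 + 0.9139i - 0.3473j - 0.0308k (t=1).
0.521 + 0.8069i - 0.2609j + 0.0971k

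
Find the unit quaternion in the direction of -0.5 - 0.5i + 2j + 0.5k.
-0.2294 - 0.2294i + 0.9177j + 0.2294k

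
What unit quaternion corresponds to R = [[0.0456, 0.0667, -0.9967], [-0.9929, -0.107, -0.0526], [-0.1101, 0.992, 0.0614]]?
0.5 + 0.5223i - 0.4433j - 0.5298k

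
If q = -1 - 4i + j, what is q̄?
-1 + 4i - j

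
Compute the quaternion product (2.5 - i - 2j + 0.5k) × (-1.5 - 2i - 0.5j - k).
-6.25 - 1.25i - 0.25j - 6.75k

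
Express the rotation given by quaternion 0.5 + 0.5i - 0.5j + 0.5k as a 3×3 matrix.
[[0, -1, 0], [0, 0, -1], [1, 0, 0]]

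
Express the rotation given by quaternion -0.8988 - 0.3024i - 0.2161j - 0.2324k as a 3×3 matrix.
[[0.7986, -0.2871, 0.529], [0.5485, 0.7091, -0.4432], [-0.2479, 0.644, 0.7237]]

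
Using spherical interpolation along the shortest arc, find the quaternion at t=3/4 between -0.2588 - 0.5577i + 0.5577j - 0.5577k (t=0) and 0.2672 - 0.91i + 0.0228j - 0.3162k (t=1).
0.1394 - 0.8837i + 0.1767j - 0.4105k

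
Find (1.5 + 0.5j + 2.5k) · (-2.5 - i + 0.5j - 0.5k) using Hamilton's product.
-2.75 - 3i - 3j - 6.5k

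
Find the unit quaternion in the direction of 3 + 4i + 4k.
0.4685 + 0.6247i + 0.6247k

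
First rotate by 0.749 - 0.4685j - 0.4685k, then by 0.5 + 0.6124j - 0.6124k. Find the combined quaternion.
0.3745 - 0.5738i + 0.2244j - 0.6929k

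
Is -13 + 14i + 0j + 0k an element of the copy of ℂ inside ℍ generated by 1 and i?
Yes. The quaternion -13 + 14i has j- and k-coefficients y = z = 0, so it lies in the complex subalgebra spanned by 1 and i.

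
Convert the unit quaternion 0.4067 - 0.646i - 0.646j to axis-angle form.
axis = (-√2/2, -√2/2, 0), θ = 132°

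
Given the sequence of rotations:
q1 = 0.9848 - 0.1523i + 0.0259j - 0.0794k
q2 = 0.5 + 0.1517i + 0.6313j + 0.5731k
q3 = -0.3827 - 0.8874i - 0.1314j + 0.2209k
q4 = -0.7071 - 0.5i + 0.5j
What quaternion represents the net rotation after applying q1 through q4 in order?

q2 · q1 = 0.5447 + 0.0083i + 0.5594j + 0.6248k
q3 · q2 · q1 = -0.2656 - 0.6922i + 0.2706j - 0.6141k
q4 · q3 · q2 · q1 = -0.2936 + 0.3152i - 0.6312j + 0.645k
-0.2936 + 0.3152i - 0.6312j + 0.645k


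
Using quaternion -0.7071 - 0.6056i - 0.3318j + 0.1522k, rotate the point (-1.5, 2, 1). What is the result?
(0.419, -0.797, 2.538)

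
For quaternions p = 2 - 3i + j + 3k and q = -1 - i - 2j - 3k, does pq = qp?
No: pq = 6 + 4i - 17j - 2k ≠ 6 - 2i + 7j - 16k = qp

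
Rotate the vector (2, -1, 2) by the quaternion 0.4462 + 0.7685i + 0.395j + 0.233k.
(2.181, 0.916, -1.845)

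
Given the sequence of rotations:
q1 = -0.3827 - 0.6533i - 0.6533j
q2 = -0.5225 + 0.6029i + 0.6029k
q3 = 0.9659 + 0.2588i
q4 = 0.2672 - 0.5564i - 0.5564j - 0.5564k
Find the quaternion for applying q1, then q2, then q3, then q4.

q2 · q1 = 0.5938 + 0.5045i - 0.0525j - 0.6246k
q3 · q2 · q1 = 0.443 + 0.641i + 0.1109j - 0.6169k
q4 · q3 · q2 · q1 = 0.1935 + 0.3297i - 0.9167j - 0.1164k
0.1935 + 0.3297i - 0.9167j - 0.1164k


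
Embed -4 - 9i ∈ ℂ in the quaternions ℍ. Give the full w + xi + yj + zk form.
-4 - 9i + 0j + 0k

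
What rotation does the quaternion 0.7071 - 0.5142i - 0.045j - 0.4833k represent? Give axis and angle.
axis = (-0.7272, -0.0636, -0.6835), θ = π/2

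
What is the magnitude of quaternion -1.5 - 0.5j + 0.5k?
1.658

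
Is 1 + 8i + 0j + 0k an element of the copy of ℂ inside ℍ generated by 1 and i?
Yes. The quaternion 1 + 8i has j- and k-coefficients y = z = 0, so it lies in the complex subalgebra spanned by 1 and i.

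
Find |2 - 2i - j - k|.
√10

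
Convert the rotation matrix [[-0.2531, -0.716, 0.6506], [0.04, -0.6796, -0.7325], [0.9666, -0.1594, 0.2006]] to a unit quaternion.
0.2588 + 0.5536i - 0.3053j + 0.7303k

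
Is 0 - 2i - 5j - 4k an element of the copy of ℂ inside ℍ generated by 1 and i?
No. The quaternion -2i - 5j - 4k has j-coefficient y = -5 and k-coefficient z = -4, not both zero, so it does not lie in the complex subalgebra spanned by 1 and i.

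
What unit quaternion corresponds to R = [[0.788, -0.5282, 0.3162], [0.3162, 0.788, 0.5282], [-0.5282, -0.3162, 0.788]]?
0.9171 - 0.2302i + 0.2302j + 0.2302k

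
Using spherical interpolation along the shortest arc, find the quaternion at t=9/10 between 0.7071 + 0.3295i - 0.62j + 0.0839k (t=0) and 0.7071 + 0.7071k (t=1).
0.7404 + 0.0388i - 0.073j + 0.6671k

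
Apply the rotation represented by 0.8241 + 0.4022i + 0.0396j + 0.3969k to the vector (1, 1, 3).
(1.213, -0.847, 2.968)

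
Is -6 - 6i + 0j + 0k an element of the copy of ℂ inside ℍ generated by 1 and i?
Yes. The quaternion -6 - 6i has j- and k-coefficients y = z = 0, so it lies in the complex subalgebra spanned by 1 and i.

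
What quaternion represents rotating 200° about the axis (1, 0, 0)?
-0.1736 + 0.9848i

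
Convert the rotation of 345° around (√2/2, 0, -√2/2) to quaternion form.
-0.9914 + 0.0923i - 0.0923k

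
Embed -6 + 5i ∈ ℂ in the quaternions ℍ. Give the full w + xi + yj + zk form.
-6 + 5i + 0j + 0k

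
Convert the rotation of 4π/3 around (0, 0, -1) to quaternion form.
-0.5 - 0.866k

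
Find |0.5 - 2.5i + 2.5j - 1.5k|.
√15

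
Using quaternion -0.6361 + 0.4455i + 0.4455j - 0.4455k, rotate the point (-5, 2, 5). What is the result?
(-6.189, -3.557, -1.746)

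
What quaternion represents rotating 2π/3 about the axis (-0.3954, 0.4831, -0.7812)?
0.5 - 0.3424i + 0.4184j - 0.6765k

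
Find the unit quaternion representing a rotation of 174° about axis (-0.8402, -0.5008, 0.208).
0.0523 - 0.839i - 0.5001j + 0.2077k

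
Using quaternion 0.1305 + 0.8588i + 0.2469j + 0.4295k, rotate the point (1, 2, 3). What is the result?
(3.54, -1.188, -0.245)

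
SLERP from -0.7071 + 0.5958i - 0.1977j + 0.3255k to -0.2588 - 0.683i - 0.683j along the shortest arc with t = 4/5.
0.0335 + 0.8101i + 0.5775j + 0.0954k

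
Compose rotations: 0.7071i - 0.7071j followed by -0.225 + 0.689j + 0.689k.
0.4872 + 0.3281i + 0.6463j - 0.4872k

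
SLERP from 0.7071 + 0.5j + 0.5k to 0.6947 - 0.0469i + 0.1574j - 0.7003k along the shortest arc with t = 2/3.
0.8727 - 0.0376i + 0.3491j - 0.3393k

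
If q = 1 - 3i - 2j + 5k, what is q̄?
1 + 3i + 2j - 5k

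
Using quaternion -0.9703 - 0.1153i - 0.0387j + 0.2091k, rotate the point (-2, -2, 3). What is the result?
(-2.568, -1.698, 2.743)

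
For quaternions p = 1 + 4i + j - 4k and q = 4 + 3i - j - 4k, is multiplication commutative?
No: pq = -23 + 11i + 7j - 27k ≠ -23 + 27i - j - 13k = qp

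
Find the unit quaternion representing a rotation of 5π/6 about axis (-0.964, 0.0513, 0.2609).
0.2588 - 0.9312i + 0.0496j + 0.252k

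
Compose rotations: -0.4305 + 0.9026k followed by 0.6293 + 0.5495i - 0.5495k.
0.2251 - 0.2366i - 0.496j + 0.8046k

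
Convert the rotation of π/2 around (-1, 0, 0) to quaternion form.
0.7071 - 0.7071i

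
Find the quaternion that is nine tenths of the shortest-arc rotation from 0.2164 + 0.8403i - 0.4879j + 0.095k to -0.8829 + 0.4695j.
0.8579 + 0.1051i - 0.5028j + 0.0119k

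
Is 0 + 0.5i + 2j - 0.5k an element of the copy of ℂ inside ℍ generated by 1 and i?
No. The quaternion 0.5i + 2j - 0.5k has j-coefficient y = 2 and k-coefficient z = -0.5, not both zero, so it does not lie in the complex subalgebra spanned by 1 and i.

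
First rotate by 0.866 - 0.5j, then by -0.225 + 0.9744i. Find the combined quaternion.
-0.1948 + 0.8438i + 0.1125j - 0.4872k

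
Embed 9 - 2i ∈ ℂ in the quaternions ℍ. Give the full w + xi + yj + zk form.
9 - 2i + 0j + 0k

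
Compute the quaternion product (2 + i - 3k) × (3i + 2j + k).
12i - 6j + 4k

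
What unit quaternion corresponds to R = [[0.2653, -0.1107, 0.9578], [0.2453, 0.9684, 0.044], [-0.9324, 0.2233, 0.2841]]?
0.7934 + 0.0565i + 0.5956j + 0.1122k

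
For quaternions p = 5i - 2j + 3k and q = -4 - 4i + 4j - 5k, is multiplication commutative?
No: pq = 43 - 22i + 21j ≠ 43 - 18i - 5j - 24k = qp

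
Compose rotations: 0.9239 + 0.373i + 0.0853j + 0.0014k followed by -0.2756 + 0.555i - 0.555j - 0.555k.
-0.4135 + 0.4565i - 0.7441j - 0.2588k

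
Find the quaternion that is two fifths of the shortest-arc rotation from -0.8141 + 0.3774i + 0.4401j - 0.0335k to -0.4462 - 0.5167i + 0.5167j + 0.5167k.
-0.7927 + 0.0113i + 0.5641j + 0.2308k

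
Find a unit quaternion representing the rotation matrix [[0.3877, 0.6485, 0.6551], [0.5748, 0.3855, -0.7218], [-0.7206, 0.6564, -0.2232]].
0.6225 + 0.5535i + 0.5525j - 0.0296k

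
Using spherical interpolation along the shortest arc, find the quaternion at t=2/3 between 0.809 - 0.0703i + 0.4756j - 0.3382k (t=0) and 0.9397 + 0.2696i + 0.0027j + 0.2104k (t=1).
0.9696 + 0.1661i + 0.1782j + 0.0246k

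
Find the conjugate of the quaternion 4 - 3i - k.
4 + 3i + k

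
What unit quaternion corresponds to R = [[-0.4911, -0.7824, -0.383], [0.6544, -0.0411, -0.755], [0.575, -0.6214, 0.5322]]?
0.5 + 0.0668i - 0.479j + 0.7184k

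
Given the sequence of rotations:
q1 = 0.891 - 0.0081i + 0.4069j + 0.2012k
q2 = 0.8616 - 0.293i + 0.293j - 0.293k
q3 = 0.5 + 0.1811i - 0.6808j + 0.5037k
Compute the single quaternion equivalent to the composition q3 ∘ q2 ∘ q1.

q2 · q1 = 0.705 - 0.0899i + 0.673j - 0.2046k
q3 · q2 · q1 = 0.93 - 0.117i - 0.1517j + 0.3135k
0.93 - 0.117i - 0.1517j + 0.3135k


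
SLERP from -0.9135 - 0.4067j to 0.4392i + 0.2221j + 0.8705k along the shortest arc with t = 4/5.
-0.2676 - 0.4085i - 0.3257j - 0.8096k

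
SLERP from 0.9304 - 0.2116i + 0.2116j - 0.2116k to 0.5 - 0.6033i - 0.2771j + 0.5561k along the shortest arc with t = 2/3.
0.7592 - 0.544i - 0.1237j + 0.3353k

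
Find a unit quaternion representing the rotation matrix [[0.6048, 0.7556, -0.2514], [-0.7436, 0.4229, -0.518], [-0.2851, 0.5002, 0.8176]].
0.8434 + 0.3018i + 0.01j - 0.4444k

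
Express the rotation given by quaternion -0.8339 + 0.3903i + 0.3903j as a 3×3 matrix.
[[0.6953, 0.3047, -0.6509], [0.3047, 0.6953, 0.6509], [0.6509, -0.6509, 0.3907]]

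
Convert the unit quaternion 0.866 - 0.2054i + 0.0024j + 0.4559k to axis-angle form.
axis = (-0.4108, 0.0048, 0.9117), θ = π/3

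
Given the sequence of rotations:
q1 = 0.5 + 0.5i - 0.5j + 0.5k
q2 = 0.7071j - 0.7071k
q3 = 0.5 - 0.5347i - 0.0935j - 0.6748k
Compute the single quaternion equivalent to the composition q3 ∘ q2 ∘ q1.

q2 · q1 = 0.7071 - 0.7071k
q3 · q2 · q1 = -0.1236 - 0.312i - 0.4442j - 0.8307k
-0.1236 - 0.312i - 0.4442j - 0.8307k


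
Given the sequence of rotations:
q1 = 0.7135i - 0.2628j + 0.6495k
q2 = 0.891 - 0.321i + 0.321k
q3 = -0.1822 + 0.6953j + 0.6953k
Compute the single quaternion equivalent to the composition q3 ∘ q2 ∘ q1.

q2 · q1 = 0.0205 + 0.7201i + 0.2034j + 0.6631k
q3 · q2 · q1 = -0.6062 + 0.1884i + 0.4779j - 0.6072k
-0.6062 + 0.1884i + 0.4779j - 0.6072k


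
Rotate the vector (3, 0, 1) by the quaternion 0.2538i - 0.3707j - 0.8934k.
(-3.067, 0.098, -0.764)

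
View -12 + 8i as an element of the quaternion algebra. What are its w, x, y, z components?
-12 + 8i + 0j + 0k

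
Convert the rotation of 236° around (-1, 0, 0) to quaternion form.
-0.4695 - 0.8829i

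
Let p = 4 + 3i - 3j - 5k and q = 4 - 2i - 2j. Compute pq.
16 - 6i - 10j - 32k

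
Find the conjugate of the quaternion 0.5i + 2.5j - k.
-0.5i - 2.5j + k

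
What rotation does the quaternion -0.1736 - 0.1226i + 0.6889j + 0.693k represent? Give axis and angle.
axis = (-0.1245, 0.6995, 0.7037), θ = 200°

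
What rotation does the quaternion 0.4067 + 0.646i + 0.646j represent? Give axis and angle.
axis = (√2/2, √2/2, 0), θ = 132°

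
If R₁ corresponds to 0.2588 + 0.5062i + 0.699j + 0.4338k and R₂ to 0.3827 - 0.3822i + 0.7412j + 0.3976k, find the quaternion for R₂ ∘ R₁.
-0.3981 + 0.1384i + 0.8264j - 0.3734k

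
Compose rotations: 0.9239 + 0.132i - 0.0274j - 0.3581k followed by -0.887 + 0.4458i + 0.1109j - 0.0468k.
-0.8921 + 0.2538i + 0.2802j + 0.2475k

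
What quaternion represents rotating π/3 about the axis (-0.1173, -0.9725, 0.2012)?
0.866 - 0.0587i - 0.4863j + 0.1006k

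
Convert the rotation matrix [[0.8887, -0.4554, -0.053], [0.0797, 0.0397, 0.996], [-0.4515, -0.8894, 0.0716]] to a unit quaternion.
0.7071 - 0.6666i + 0.1409j + 0.1892k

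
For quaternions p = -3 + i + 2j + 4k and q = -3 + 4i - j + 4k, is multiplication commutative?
No: pq = -9 - 3i + 9j - 33k ≠ -9 - 27i - 15j - 15k = qp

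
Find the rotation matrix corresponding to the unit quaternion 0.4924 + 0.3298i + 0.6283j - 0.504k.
[[-0.2976, 0.9108, 0.2863], [-0.0819, 0.2744, -0.9581], [-0.9512, -0.3085, -0.0071]]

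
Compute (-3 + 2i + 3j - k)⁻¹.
-0.1304 - 0.087i - 0.1304j + 0.0435k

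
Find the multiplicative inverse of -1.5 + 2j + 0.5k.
-0.2308 - 0.3077j - 0.0769k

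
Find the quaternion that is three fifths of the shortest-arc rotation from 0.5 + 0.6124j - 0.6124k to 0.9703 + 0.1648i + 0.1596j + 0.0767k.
0.8836 + 0.1107i + 0.3911j - 0.2323k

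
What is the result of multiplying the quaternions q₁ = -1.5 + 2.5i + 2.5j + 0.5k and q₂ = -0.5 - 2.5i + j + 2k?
3.5 + 7i - 9j + 5.5k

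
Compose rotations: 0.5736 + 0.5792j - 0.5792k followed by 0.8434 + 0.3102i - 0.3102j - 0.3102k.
0.4838 + 0.5373i + 0.4902j - 0.4868k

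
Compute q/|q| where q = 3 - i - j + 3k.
0.6708 - 0.2236i - 0.2236j + 0.6708k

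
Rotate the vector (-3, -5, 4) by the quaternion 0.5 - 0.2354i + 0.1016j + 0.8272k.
(4.391, 1.673, 5.284)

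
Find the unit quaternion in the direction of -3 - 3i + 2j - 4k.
-0.4867 - 0.4867i + 0.3244j - 0.6489k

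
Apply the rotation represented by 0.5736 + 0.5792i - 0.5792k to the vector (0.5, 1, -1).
(1.5, -0.01, 0)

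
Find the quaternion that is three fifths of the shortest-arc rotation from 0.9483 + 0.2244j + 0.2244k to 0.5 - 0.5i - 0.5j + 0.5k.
0.7916 - 0.3419i - 0.2355j + 0.4483k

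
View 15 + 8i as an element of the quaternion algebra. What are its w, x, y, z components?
15 + 8i + 0j + 0k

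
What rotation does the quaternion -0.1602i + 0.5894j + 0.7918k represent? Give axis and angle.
axis = (-0.1602, 0.5894, 0.7918), θ = π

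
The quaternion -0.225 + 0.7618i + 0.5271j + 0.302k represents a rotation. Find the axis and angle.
axis = (0.7818, 0.541, 0.3099), θ = 206°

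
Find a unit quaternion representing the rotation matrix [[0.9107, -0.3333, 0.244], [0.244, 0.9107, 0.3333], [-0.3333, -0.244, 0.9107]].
0.9659 - 0.1494i + 0.1494j + 0.1494k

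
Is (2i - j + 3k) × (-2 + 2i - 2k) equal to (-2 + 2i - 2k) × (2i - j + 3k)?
No: pq = 2 - 2i + 12j - 4k ≠ 2 - 6i - 8j - 8k = qp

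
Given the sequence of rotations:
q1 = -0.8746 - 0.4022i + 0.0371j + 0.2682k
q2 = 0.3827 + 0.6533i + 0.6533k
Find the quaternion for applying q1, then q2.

q2 · q1 = -0.2472 - 0.7495i - 0.4238j - 0.4445k
-0.2472 - 0.7495i - 0.4238j - 0.4445k


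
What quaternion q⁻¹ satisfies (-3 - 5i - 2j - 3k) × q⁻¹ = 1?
-0.0638 + 0.1064i + 0.0426j + 0.0638k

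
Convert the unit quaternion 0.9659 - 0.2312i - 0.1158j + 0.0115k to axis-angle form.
axis = (-0.8932, -0.4474, 0.0444), θ = π/6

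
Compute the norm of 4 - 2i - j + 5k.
√46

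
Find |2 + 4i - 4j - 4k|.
√52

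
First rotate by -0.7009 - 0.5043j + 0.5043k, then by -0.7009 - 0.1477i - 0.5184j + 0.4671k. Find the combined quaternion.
-0.0057 + 0.0777i + 0.7913j - 0.6064k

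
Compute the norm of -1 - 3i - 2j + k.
√15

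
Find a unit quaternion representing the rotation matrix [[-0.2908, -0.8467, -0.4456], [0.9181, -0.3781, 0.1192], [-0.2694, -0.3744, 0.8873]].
0.5519 - 0.2236i - 0.0798j + 0.7994k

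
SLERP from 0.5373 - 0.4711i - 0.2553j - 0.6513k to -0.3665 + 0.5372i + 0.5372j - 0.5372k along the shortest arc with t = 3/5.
0.5511 - 0.6424i - 0.5296j + 0.0558k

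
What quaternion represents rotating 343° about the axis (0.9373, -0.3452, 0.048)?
-0.989 + 0.1385i - 0.051j + 0.0071k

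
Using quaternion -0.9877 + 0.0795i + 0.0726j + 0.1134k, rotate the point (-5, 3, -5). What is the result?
(-3.485, 3.08, -6.113)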